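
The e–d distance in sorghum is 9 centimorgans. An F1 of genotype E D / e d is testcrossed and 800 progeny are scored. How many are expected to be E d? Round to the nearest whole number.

36

A map distance of 9 centimorgans corresponds to a recombination frequency of 0.090.
The F1 is E D / e d, so E d is a recombinant gamete class with expected frequency r/2 = 0.090/2 = 0.0450.
Expected number = 0.0450 × 800 = 36.00 ≈ 36.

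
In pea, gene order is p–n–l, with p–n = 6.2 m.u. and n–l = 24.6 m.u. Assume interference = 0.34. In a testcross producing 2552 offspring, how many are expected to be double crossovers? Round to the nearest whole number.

26

Map distances give recombination frequencies of 0.062 and 0.246 for the two intervals.
With interference 0.34 (so coincidence = 0.66), expected double-crossover frequency = 0.062 × 0.246 × 0.66 = 0.01007.
Expected number = 0.01007 × 2552 = 25.69 ≈ 26.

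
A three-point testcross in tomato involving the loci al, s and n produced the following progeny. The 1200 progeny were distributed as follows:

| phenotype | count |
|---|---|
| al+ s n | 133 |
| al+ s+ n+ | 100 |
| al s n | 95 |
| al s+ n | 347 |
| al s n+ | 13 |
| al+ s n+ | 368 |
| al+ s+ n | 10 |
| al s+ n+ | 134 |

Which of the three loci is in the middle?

The two most frequent reciprocal classes, al+ s n+ and al s+ n, are the parental types, so the F1 was al+ s n+ / al s+ n.
The two rarest classes, al s n+ and al+ s+ n, are the double crossovers. Comparing them with the parentals, only the al allele has switched, so al is the middle locus and the order is n – al – s.

al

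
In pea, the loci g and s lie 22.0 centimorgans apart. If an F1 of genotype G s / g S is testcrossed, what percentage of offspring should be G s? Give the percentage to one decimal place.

39.0%

A map distance of 22.0 centimorgans corresponds to a recombination frequency of 0.220.
The F1 is G s / g S, so G s is a parental gamete class with expected frequency (1 − r)/2 = 0.780/2 = 0.3900.
That is 0.3900 = 39.0% of the progeny.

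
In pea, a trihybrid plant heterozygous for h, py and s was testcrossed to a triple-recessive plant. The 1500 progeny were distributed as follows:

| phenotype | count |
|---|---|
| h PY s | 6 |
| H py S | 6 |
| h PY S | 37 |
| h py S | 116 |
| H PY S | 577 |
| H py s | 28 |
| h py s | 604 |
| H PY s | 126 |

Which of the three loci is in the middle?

The two most frequent reciprocal classes, H PY S and h py s, are the parental types, so the F1 was H PY S / h py s.
The two rarest classes, H py S and h PY s, are the double crossovers. Comparing them with the parentals, only the py allele has switched, so py is the middle locus and the order is s – py – h.

py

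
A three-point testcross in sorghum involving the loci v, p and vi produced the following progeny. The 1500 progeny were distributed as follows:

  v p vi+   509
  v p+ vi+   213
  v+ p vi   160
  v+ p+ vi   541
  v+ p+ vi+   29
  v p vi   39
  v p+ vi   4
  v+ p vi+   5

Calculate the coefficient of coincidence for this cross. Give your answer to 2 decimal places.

The two most frequent reciprocal classes, v p vi+ and v+ p+ vi, are the parental types, so the F1 was v p vi+ / v+ p+ vi.
The two rarest classes, v+ p vi+ and v p+ vi, are the double crossovers. Comparing them with the parentals, only the v allele has switched, so v is the middle locus and the order is p – v – vi.
p–v: (373 + 9)/1500 = 0.2547; v–vi: (68 + 9)/1500 = 0.0513.
Expected DCO frequency = 0.2547 × 0.0513 ≈ 0.01307; observed = 9/1500 ≈ 0.00600.
Coefficient of coincidence = 0.00600/0.01307 ≈ 0.46.

0.46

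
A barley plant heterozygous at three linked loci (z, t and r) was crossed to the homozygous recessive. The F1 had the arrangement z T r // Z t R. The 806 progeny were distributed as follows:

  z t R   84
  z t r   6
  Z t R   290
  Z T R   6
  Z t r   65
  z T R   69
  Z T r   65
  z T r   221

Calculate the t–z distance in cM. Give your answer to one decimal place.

20.0 cM

The two rarest classes, z t r and Z T R, are the double crossovers. Comparing them with the parentals, only the t allele has switched, so t is the middle locus and the order is z – t – r.
Crossovers in the z–t interval produce the single-crossover classes Z T r and z t R (65 + 84 = 149) plus the double crossovers (12).
RF(z–t) = (149 + 12) / 806 = 161/806 = 0.1998 → 20.0 cM.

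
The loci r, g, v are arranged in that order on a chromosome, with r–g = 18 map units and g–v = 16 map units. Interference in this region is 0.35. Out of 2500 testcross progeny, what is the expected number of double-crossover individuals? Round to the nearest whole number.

47

Map distances give recombination frequencies of 0.180 and 0.160 for the two intervals.
With interference 0.35 (so coincidence = 0.65), expected double-crossover frequency = 0.180 × 0.160 × 0.65 = 0.01872.
Expected number = 0.01872 × 2500 = 46.80 ≈ 47.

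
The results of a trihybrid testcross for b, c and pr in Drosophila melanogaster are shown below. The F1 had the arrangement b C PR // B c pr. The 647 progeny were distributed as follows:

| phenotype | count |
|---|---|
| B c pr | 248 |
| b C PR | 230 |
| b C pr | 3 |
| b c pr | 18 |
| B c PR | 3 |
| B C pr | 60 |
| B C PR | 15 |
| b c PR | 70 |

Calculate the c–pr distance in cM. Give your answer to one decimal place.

21.0 cM

The two rarest classes, b C pr and B c PR, are the double crossovers. Comparing them with the parentals, only the pr allele has switched, so pr is the middle locus and the order is b – pr – c.
Crossovers in the pr–c interval produce the single-crossover classes b c PR and B C pr (70 + 60 = 130) plus the double crossovers (6).
RF(pr–c) = (130 + 6) / 647 = 136/647 = 0.2102 → 21.0 cM.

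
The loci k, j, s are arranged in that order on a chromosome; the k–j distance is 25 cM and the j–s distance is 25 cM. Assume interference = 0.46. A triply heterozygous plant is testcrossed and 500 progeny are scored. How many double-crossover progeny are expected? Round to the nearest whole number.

17

Map distances give recombination frequencies of 0.250 and 0.250 for the two intervals.
With interference 0.46 (so coincidence = 0.54), expected double-crossover frequency = 0.250 × 0.250 × 0.54 = 0.03375.
Expected number = 0.03375 × 500 = 16.88 ≈ 17.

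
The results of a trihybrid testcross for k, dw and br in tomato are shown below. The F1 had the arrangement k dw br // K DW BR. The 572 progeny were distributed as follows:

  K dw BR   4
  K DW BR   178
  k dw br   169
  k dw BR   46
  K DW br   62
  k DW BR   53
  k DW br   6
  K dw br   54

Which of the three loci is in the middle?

The two rarest classes, k DW br and K dw BR, are the double crossovers. Comparing them with the parentals, only the dw allele has switched, so dw is the middle locus and the order is k – dw – br.

dw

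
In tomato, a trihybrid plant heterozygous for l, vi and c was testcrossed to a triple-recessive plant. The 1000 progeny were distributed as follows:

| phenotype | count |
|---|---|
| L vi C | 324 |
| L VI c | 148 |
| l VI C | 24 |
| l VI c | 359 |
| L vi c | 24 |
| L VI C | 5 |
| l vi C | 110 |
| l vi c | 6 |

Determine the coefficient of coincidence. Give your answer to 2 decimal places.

The two most frequent reciprocal classes, L vi C and l VI c, are the parental types, so the F1 was L vi C / l VI c.
The two rarest classes, L VI C and l vi c, are the double crossovers. Comparing them with the parentals, only the vi allele has switched, so vi is the middle locus and the order is c – vi – l.
c–vi: (48 + 11)/1000 = 0.0590; vi–l: (258 + 11)/1000 = 0.2690.
Expected DCO frequency = 0.0590 × 0.2690 ≈ 0.01587; observed = 11/1000 ≈ 0.01100.
Coefficient of coincidence = 0.01100/0.01587 ≈ 0.69.

0.69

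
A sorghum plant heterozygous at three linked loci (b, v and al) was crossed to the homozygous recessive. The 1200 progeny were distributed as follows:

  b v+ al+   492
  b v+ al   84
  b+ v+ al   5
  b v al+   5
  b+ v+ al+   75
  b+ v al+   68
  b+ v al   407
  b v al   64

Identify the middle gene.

v

The two most frequent reciprocal classes, b+ v al and b v+ al+, are the parental types, so the F1 was b+ v al / b v+ al+.
The two rarest classes, b+ v+ al and b v al+, are the double crossovers. Comparing them with the parentals, only the v allele has switched, so v is the middle locus and the order is b – v – al.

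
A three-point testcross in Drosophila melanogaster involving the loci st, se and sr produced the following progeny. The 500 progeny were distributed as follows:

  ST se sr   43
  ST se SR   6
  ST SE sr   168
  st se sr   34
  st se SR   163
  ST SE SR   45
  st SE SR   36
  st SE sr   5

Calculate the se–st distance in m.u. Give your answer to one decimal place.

18.0 m.u.

The two most frequent reciprocal classes, st se SR and ST SE sr, are the parental types, so the F1 was st se SR / ST SE sr.
The two rarest classes, ST se SR and st SE sr, are the double crossovers. Comparing them with the parentals, only the st allele has switched, so st is the middle locus and the order is se – st – sr.
Crossovers in the se–st interval produce the single-crossover classes st SE SR and ST se sr (36 + 43 = 79) plus the double crossovers (11).
RF(se–st) = (79 + 11) / 500 = 90/500 = 0.1800 → 18.0 m.u.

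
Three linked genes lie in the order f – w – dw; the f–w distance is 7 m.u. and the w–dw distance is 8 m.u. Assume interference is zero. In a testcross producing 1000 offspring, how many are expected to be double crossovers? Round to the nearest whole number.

Map distances give recombination frequencies of 0.070 and 0.080 for the two intervals.
With no interference, expected double-crossover frequency = 0.070 × 0.080 = 0.00560.
Expected number = 0.00560 × 1000 = 5.60 ≈ 6.

6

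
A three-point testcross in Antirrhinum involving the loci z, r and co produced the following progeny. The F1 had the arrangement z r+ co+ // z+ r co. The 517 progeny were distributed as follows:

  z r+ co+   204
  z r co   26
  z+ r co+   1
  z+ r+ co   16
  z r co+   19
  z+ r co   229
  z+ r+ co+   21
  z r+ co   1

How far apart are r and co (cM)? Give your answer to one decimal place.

7.2 cM

The two rarest classes, z r+ co and z+ r co+, are the double crossovers. Comparing them with the parentals, only the co allele has switched, so co is the middle locus and the order is r – co – z.
Crossovers in the r–co interval produce the single-crossover classes z r co+ and z+ r+ co (19 + 16 = 35) plus the double crossovers (2).
RF(r–co) = (35 + 2) / 517 = 37/517 = 0.0716 → 7.2 cM.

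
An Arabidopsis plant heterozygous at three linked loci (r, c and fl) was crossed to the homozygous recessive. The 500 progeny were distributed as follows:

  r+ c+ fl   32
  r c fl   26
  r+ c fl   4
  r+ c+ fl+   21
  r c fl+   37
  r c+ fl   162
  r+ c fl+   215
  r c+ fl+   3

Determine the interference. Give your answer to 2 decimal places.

The two most frequent reciprocal classes, r+ c fl+ and r c+ fl, are the parental types, so the F1 was r+ c fl+ / r c+ fl.
The two rarest classes, r+ c fl and r c+ fl+, are the double crossovers. Comparing them with the parentals, only the fl allele has switched, so fl is the middle locus and the order is r – fl – c.
r–fl: (69 + 7)/500 = 0.1520; fl–c: (47 + 7)/500 = 0.1080.
Expected DCO frequency = 0.1520 × 0.1080 ≈ 0.01642; observed = 7/500 ≈ 0.01400.
Coefficient of coincidence = 0.01400/0.01642 ≈ 0.85; interference = 1 − 0.85 = 0.15.

0.15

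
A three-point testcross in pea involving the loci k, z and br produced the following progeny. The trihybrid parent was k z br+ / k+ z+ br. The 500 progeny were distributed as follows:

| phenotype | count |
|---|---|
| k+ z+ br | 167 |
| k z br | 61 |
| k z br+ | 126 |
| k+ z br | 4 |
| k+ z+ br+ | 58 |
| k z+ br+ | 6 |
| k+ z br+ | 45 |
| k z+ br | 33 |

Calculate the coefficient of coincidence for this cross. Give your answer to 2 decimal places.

0.44

The two rarest classes, k z+ br+ and k+ z br, are the double crossovers. Comparing them with the parentals, only the z allele has switched, so z is the middle locus and the order is br – z – k.
br–z: (119 + 10)/500 = 0.2580; z–k: (78 + 10)/500 = 0.1760.
Expected DCO frequency = 0.2580 × 0.1760 ≈ 0.04541; observed = 10/500 ≈ 0.02000.
Coefficient of coincidence = 0.02000/0.04541 ≈ 0.44.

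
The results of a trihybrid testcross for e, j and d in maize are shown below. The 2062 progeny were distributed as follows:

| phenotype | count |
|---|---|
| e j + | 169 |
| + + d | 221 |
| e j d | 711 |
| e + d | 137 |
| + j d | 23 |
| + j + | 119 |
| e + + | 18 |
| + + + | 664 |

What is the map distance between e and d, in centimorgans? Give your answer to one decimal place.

20.9 centimorgans

The two most frequent reciprocal classes, e j d and + + +, are the parental types, so the F1 was e j d / + + +.
The two rarest classes, + j d and e + +, are the double crossovers. Comparing them with the parentals, only the e allele has switched, so e is the middle locus and the order is j – e – d.
Crossovers in the e–d interval produce the single-crossover classes e j + and + + d (169 + 221 = 390) plus the double crossovers (41).
RF(e–d) = (390 + 41) / 2062 = 431/2062 = 0.2090 → 20.9 centimorgans.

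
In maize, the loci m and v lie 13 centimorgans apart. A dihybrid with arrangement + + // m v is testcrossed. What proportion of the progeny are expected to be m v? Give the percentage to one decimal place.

43.5%

A map distance of 13 centimorgans corresponds to a recombination frequency of 0.130.
The F1 is + + / m v, so m v is a parental gamete class with expected frequency (1 − r)/2 = 0.870/2 = 0.4350.
That is 0.4350 = 43.5% of the progeny.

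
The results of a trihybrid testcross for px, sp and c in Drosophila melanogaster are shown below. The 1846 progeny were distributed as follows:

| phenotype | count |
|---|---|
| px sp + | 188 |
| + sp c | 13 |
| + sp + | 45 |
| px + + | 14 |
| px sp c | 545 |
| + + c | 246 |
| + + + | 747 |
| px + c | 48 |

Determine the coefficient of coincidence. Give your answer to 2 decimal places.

0.90

The two most frequent reciprocal classes, + + + and px sp c, are the parental types, so the F1 was + + + / px sp c.
The two rarest classes, px + + and + sp c, are the double crossovers. Comparing them with the parentals, only the px allele has switched, so px is the middle locus and the order is sp – px – c.
sp–px: (93 + 27)/1846 = 0.0650; px–c: (434 + 27)/1846 = 0.2497.
Expected DCO frequency = 0.0650 × 0.2497 ≈ 0.01623; observed = 27/1846 ≈ 0.01463.
Coefficient of coincidence = 0.01463/0.01623 ≈ 0.90.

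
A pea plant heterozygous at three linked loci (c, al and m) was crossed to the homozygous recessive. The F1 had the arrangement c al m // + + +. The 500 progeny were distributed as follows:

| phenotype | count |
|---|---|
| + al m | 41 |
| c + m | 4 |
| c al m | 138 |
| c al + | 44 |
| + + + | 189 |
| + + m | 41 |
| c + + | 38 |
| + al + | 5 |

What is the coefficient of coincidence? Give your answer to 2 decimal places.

The two rarest classes, c + m and + al +, are the double crossovers. Comparing them with the parentals, only the al allele has switched, so al is the middle locus and the order is m – al – c.
m–al: (85 + 9)/500 = 0.1880; al–c: (79 + 9)/500 = 0.1760.
Expected DCO frequency = 0.1880 × 0.1760 ≈ 0.03309; observed = 9/500 ≈ 0.01800.
Coefficient of coincidence = 0.01800/0.03309 ≈ 0.54.

0.54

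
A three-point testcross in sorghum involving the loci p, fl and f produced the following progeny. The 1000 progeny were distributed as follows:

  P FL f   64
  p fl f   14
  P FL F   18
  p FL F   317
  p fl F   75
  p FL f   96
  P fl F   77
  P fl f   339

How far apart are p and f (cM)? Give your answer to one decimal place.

20.5 cM

The two most frequent reciprocal classes, P fl f and p FL F, are the parental types, so the F1 was P fl f / p FL F.
The two rarest classes, p fl f and P FL F, are the double crossovers. Comparing them with the parentals, only the p allele has switched, so p is the middle locus and the order is fl – p – f.
Crossovers in the p–f interval produce the single-crossover classes P fl F and p FL f (77 + 96 = 173) plus the double crossovers (32).
RF(p–f) = (173 + 32) / 1000 = 205/1000 = 0.2050 → 20.5 cM.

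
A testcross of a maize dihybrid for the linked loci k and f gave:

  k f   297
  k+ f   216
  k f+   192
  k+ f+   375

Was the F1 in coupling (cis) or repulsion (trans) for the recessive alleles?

cis

The two most frequent classes are k+ f+ (375) and k f (297); these are the parental (non-recombinant) types.
So the F1 carried k+ f+ on one chromosome and k f on the other — the recessive alleles are on the same chromosome (cis / coupling).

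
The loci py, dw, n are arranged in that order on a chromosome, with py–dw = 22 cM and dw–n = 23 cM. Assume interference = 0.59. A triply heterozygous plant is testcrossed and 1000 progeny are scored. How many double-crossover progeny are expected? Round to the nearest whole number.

Map distances give recombination frequencies of 0.220 and 0.230 for the two intervals.
With interference 0.59 (so coincidence = 0.41), expected double-crossover frequency = 0.220 × 0.230 × 0.41 = 0.02075.
Expected number = 0.02075 × 1000 = 20.75 ≈ 21.

21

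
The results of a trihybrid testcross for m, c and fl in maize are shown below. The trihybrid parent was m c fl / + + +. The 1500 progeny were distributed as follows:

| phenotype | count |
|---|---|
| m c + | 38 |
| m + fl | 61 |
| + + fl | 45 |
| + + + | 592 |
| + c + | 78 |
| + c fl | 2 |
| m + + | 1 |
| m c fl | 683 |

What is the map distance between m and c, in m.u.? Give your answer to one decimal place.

The two rarest classes, + c fl and m + +, are the double crossovers. Comparing them with the parentals, only the m allele has switched, so m is the middle locus and the order is c – m – fl.
Crossovers in the c–m interval produce the single-crossover classes m + fl and + c + (61 + 78 = 139) plus the double crossovers (3).
RF(c–m) = (139 + 3) / 1500 = 142/1500 = 0.0947 → 9.5 m.u.

9.5 m.u.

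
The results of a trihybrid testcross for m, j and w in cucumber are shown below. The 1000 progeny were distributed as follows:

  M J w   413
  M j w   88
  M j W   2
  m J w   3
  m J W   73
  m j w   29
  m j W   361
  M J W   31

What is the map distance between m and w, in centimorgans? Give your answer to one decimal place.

6.5 centimorgans

The two most frequent reciprocal classes, m j W and M J w, are the parental types, so the F1 was m j W / M J w.
The two rarest classes, M j W and m J w, are the double crossovers. Comparing them with the parentals, only the m allele has switched, so m is the middle locus and the order is w – m – j.
Crossovers in the w–m interval produce the single-crossover classes m j w and M J W (29 + 31 = 60) plus the double crossovers (5).
RF(w–m) = (60 + 5) / 1000 = 65/1000 = 0.0650 → 6.5 centimorgans.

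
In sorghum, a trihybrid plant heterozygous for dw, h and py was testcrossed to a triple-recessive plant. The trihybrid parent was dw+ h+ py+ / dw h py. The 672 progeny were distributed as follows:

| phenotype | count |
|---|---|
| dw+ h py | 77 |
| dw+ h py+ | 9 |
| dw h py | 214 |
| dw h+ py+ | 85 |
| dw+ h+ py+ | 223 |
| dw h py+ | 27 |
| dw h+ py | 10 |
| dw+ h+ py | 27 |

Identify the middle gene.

h

The two rarest classes, dw+ h py+ and dw h+ py, are the double crossovers. Comparing them with the parentals, only the h allele has switched, so h is the middle locus and the order is dw – h – py.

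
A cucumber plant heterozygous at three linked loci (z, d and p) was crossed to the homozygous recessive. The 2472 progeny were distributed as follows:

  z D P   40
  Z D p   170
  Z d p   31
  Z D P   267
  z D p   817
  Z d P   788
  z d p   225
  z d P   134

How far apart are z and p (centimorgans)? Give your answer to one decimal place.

15.2 centimorgans

The two most frequent reciprocal classes, Z d P and z D p, are the parental types, so the F1 was Z d P / z D p.
The two rarest classes, Z d p and z D P, are the double crossovers. Comparing them with the parentals, only the p allele has switched, so p is the middle locus and the order is d – p – z.
Crossovers in the p–z interval produce the single-crossover classes z d P and Z D p (134 + 170 = 304) plus the double crossovers (71).
RF(p–z) = (304 + 71) / 2472 = 375/2472 = 0.1517 → 15.2 centimorgans.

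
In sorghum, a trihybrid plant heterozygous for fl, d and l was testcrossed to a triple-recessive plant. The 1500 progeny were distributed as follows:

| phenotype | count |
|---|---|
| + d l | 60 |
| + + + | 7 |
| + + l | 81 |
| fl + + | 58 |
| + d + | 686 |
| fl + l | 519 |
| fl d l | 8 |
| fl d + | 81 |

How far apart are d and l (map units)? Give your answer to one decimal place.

8.9 map units

The two most frequent reciprocal classes, fl + l and + d +, are the parental types, so the F1 was fl + l / + d +.
The two rarest classes, fl d l and + + +, are the double crossovers. Comparing them with the parentals, only the d allele has switched, so d is the middle locus and the order is fl – d – l.
Crossovers in the d–l interval produce the single-crossover classes fl + + and + d l (58 + 60 = 118) plus the double crossovers (15).
RF(d–l) = (118 + 15) / 1500 = 133/1500 = 0.0887 → 8.9 map units.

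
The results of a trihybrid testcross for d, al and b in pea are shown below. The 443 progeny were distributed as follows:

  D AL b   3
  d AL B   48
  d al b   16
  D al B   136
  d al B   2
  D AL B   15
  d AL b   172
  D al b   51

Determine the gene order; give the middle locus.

d

The two most frequent reciprocal classes, d AL b and D al B, are the parental types, so the F1 was d AL b / D al B.
The two rarest classes, D AL b and d al B, are the double crossovers. Comparing them with the parentals, only the d allele has switched, so d is the middle locus and the order is al – d – b.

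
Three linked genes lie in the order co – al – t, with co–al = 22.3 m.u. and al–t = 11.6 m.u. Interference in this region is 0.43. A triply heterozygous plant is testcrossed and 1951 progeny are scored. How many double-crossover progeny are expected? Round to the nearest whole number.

Map distances give recombination frequencies of 0.223 and 0.116 for the two intervals.
With interference 0.43 (so coincidence = 0.57), expected double-crossover frequency = 0.223 × 0.116 × 0.57 = 0.01474.
Expected number = 0.01474 × 1951 = 28.77 ≈ 29.

29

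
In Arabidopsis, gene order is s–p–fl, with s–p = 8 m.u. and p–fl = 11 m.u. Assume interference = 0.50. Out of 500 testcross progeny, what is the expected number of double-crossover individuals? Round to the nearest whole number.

Map distances give recombination frequencies of 0.080 and 0.110 for the two intervals.
With interference 0.50 (so coincidence = 0.50), expected double-crossover frequency = 0.080 × 0.110 × 0.50 = 0.00440.
Expected number = 0.00440 × 500 = 2.20 ≈ 2.

2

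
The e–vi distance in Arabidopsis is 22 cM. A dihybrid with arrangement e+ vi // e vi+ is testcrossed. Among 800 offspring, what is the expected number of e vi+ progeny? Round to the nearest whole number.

A map distance of 22 cM corresponds to a recombination frequency of 0.220.
The F1 is e+ vi / e vi+, so e vi+ is a parental gamete class with expected frequency (1 − r)/2 = 0.780/2 = 0.3900.
Expected number = 0.3900 × 800 = 312.00 ≈ 312.

312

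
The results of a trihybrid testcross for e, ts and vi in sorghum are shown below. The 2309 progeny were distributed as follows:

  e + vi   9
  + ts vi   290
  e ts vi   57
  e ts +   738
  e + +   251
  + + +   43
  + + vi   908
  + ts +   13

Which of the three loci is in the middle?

e

The two most frequent reciprocal classes, e ts + and + + vi, are the parental types, so the F1 was e ts + / + + vi.
The two rarest classes, + ts + and e + vi, are the double crossovers. Comparing them with the parentals, only the e allele has switched, so e is the middle locus and the order is ts – e – vi.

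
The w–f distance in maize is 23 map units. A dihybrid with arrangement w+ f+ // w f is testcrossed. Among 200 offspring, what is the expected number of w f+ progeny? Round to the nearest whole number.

A map distance of 23 map units corresponds to a recombination frequency of 0.230.
The F1 is w+ f+ / w f, so w f+ is a recombinant gamete class with expected frequency r/2 = 0.230/2 = 0.1150.
Expected number = 0.1150 × 200 = 23.00 ≈ 23.

23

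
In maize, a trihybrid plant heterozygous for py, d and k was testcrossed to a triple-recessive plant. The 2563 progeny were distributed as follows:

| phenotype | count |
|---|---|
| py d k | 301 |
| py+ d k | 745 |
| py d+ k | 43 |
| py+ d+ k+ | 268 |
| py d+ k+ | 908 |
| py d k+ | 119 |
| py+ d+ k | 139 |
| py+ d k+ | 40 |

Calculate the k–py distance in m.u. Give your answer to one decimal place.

25.4 m.u.

The two most frequent reciprocal classes, py+ d k and py d+ k+, are the parental types, so the F1 was py+ d k / py d+ k+.
The two rarest classes, py+ d k+ and py d+ k, are the double crossovers. Comparing them with the parentals, only the k allele has switched, so k is the middle locus and the order is d – k – py.
Crossovers in the k–py interval produce the single-crossover classes py d k and py+ d+ k+ (301 + 268 = 569) plus the double crossovers (83).
RF(k–py) = (569 + 83) / 2563 = 652/2563 = 0.2544 → 25.4 m.u.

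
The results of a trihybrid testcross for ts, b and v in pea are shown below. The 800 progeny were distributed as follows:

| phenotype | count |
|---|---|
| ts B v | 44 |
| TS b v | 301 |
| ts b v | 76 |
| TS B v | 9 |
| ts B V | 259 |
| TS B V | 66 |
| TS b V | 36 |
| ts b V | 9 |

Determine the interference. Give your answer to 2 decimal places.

0.08

The two most frequent reciprocal classes, ts B V and TS b v, are the parental types, so the F1 was ts B V / TS b v.
The two rarest classes, ts b V and TS B v, are the double crossovers. Comparing them with the parentals, only the b allele has switched, so b is the middle locus and the order is ts – b – v.
ts–b: (142 + 18)/800 = 0.2000; b–v: (80 + 18)/800 = 0.1225.
Expected DCO frequency = 0.2000 × 0.1225 ≈ 0.02450; observed = 18/800 ≈ 0.02250.
Coefficient of coincidence = 0.02250/0.02450 ≈ 0.92; interference = 1 − 0.92 = 0.08.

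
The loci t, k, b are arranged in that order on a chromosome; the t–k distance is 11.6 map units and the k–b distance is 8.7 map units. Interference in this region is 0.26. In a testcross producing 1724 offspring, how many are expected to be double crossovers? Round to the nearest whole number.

Map distances give recombination frequencies of 0.116 and 0.087 for the two intervals.
With interference 0.26 (so coincidence = 0.74), expected double-crossover frequency = 0.116 × 0.087 × 0.74 = 0.00747.
Expected number = 0.00747 × 1724 = 12.87 ≈ 13.

13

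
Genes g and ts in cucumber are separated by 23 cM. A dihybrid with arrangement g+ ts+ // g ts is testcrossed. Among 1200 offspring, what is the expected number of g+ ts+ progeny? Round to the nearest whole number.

A map distance of 23 cM corresponds to a recombination frequency of 0.230.
The F1 is g+ ts+ / g ts, so g+ ts+ is a parental gamete class with expected frequency (1 − r)/2 = 0.770/2 = 0.3850.
Expected number = 0.3850 × 1200 = 462.00 ≈ 462.

462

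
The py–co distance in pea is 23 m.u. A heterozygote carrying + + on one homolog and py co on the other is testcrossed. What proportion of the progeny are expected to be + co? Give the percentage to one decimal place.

11.5%

A map distance of 23 m.u. corresponds to a recombination frequency of 0.230.
The F1 is + + / py co, so + co is a recombinant gamete class with expected frequency r/2 = 0.230/2 = 0.1150.
That is 0.1150 = 11.5% of the progeny.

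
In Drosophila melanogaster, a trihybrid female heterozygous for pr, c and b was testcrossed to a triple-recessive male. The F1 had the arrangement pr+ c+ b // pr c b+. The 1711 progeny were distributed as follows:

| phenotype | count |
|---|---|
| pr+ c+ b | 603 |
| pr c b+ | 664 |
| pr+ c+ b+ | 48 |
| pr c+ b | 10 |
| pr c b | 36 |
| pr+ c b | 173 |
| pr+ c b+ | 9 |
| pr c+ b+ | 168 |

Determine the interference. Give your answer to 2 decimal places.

0.12

The two rarest classes, pr c+ b and pr+ c b+, are the double crossovers. Comparing them with the parentals, only the pr allele has switched, so pr is the middle locus and the order is c – pr – b.
c–pr: (341 + 19)/1711 = 0.2104; pr–b: (84 + 19)/1711 = 0.0602.
Expected DCO frequency = 0.2104 × 0.0602 ≈ 0.01267; observed = 19/1711 ≈ 0.01110.
Coefficient of coincidence = 0.01110/0.01267 ≈ 0.88; interference = 1 − 0.88 = 0.12.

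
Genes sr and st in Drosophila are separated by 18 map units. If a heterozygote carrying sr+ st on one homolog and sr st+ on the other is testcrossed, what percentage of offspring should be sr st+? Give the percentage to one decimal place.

A map distance of 18 map units corresponds to a recombination frequency of 0.180.
The F1 is sr+ st / sr st+, so sr st+ is a parental gamete class with expected frequency (1 − r)/2 = 0.820/2 = 0.4100.
That is 0.4100 = 41.0% of the progeny.

41.0%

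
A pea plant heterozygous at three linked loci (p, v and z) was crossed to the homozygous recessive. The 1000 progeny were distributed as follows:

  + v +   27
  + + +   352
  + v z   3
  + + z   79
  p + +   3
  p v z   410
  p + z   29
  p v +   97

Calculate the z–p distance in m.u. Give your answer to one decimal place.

The two most frequent reciprocal classes, p v z and + + +, are the parental types, so the F1 was p v z / + + +.
The two rarest classes, + v z and p + +, are the double crossovers. Comparing them with the parentals, only the p allele has switched, so p is the middle locus and the order is v – p – z.
Crossovers in the p–z interval produce the single-crossover classes p v + and + + z (97 + 79 = 176) plus the double crossovers (6).
RF(p–z) = (176 + 6) / 1000 = 182/1000 = 0.1820 → 18.2 m.u.

18.2 m.u.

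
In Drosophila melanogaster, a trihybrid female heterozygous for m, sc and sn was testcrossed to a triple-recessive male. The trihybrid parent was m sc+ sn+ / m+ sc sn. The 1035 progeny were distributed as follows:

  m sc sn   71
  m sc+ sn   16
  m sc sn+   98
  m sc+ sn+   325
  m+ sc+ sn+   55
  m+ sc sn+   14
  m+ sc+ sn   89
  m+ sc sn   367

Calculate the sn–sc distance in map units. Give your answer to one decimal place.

The two rarest classes, m sc+ sn and m+ sc sn+, are the double crossovers. Comparing them with the parentals, only the sn allele has switched, so sn is the middle locus and the order is m – sn – sc.
Crossovers in the sn–sc interval produce the single-crossover classes m sc sn+ and m+ sc+ sn (98 + 89 = 187) plus the double crossovers (30).
RF(sn–sc) = (187 + 30) / 1035 = 217/1035 = 0.2097 → 21.0 map units.

21.0 map units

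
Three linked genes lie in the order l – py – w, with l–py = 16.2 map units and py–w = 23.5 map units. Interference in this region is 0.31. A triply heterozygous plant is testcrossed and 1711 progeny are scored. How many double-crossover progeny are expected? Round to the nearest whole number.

Map distances give recombination frequencies of 0.162 and 0.235 for the two intervals.
With interference 0.31 (so coincidence = 0.69), expected double-crossover frequency = 0.162 × 0.235 × 0.69 = 0.02627.
Expected number = 0.02627 × 1711 = 44.95 ≈ 45.

45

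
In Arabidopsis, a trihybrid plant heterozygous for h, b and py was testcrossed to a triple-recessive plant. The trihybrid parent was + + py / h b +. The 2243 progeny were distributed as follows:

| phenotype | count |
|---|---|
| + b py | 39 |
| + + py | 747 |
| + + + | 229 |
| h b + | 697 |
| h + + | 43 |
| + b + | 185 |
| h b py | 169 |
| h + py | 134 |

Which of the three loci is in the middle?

b

The two rarest classes, + b py and h + +, are the double crossovers. Comparing them with the parentals, only the b allele has switched, so b is the middle locus and the order is py – b – h.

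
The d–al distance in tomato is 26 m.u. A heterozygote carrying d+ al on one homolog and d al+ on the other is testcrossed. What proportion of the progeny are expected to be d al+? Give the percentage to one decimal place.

A map distance of 26 m.u. corresponds to a recombination frequency of 0.260.
The F1 is d+ al / d al+, so d al+ is a parental gamete class with expected frequency (1 − r)/2 = 0.740/2 = 0.3700.
That is 0.3700 = 37.0% of the progeny.

37.0%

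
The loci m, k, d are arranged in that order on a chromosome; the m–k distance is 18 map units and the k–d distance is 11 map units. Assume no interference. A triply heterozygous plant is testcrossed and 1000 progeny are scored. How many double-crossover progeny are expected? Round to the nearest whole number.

Map distances give recombination frequencies of 0.180 and 0.110 for the two intervals.
With no interference, expected double-crossover frequency = 0.180 × 0.110 = 0.01980.
Expected number = 0.01980 × 1000 = 19.80 ≈ 20.

20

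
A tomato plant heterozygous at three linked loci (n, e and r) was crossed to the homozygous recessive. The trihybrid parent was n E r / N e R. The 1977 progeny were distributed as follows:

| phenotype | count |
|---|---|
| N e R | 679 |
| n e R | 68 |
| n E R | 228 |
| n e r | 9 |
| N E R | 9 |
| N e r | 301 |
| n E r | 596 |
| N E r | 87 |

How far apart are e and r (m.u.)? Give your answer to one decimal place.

The two rarest classes, n e r and N E R, are the double crossovers. Comparing them with the parentals, only the e allele has switched, so e is the middle locus and the order is n – e – r.
Crossovers in the e–r interval produce the single-crossover classes n E R and N e r (228 + 301 = 529) plus the double crossovers (18).
RF(e–r) = (529 + 18) / 1977 = 547/1977 = 0.2767 → 27.7 m.u.

27.7 m.u.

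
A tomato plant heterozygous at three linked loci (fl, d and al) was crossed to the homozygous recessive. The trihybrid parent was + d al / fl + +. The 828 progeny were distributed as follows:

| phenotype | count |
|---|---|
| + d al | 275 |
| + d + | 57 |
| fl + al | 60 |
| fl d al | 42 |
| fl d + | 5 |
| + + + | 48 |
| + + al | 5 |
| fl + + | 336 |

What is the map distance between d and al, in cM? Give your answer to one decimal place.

15.3 cM

The two rarest classes, + + al and fl d +, are the double crossovers. Comparing them with the parentals, only the d allele has switched, so d is the middle locus and the order is fl – d – al.
Crossovers in the d–al interval produce the single-crossover classes + d + and fl + al (57 + 60 = 117) plus the double crossovers (10).
RF(d–al) = (117 + 10) / 828 = 127/828 = 0.1534 → 15.3 cM.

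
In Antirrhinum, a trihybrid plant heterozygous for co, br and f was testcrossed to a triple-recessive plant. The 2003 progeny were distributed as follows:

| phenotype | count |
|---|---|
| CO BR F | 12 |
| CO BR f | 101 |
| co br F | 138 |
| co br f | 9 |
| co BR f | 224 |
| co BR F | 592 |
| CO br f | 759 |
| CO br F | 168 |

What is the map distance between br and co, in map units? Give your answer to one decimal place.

13.0 map units

The two most frequent reciprocal classes, CO br f and co BR F, are the parental types, so the F1 was CO br f / co BR F.
The two rarest classes, co br f and CO BR F, are the double crossovers. Comparing them with the parentals, only the co allele has switched, so co is the middle locus and the order is br – co – f.
Crossovers in the br–co interval produce the single-crossover classes CO BR f and co br F (101 + 138 = 239) plus the double crossovers (21).
RF(br–co) = (239 + 21) / 2003 = 260/2003 = 0.1298 → 13.0 map units.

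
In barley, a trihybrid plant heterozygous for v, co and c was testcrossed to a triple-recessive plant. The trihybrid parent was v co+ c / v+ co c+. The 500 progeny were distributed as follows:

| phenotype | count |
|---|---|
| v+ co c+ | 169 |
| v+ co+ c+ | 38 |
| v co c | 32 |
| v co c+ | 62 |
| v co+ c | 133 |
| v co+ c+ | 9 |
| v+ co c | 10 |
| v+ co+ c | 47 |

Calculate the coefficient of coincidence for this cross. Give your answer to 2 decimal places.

The two rarest classes, v co+ c+ and v+ co c, are the double crossovers. Comparing them with the parentals, only the c allele has switched, so c is the middle locus and the order is co – c – v.
co–c: (70 + 19)/500 = 0.1780; c–v: (109 + 19)/500 = 0.2560.
Expected DCO frequency = 0.1780 × 0.2560 ≈ 0.04557; observed = 19/500 ≈ 0.03800.
Coefficient of coincidence = 0.03800/0.04557 ≈ 0.83.

0.83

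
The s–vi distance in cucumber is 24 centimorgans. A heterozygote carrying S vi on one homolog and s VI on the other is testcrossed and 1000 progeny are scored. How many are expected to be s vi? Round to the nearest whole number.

120

A map distance of 24 centimorgans corresponds to a recombination frequency of 0.240.
The F1 is S vi / s VI, so s vi is a recombinant gamete class with expected frequency r/2 = 0.240/2 = 0.1200.
Expected number = 0.1200 × 1000 = 120.00 ≈ 120.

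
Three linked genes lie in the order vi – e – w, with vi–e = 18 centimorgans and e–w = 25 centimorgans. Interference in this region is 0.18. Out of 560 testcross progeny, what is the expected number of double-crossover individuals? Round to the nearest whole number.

21

Map distances give recombination frequencies of 0.180 and 0.250 for the two intervals.
With interference 0.18 (so coincidence = 0.82), expected double-crossover frequency = 0.180 × 0.250 × 0.82 = 0.03690.
Expected number = 0.03690 × 560 = 20.66 ≈ 21.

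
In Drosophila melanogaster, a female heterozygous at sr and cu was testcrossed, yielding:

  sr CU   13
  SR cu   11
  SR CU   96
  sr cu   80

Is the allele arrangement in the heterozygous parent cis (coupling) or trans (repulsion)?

The two most frequent classes are SR CU (96) and sr cu (80); these are the parental (non-recombinant) types.
So the F1 carried SR CU on one chromosome and sr cu on the other — the recessive alleles are on the same chromosome (cis / coupling).

cis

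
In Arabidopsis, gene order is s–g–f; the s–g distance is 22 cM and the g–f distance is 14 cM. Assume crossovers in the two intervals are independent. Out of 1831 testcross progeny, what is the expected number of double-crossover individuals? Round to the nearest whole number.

56

Map distances give recombination frequencies of 0.220 and 0.140 for the two intervals.
With no interference, expected double-crossover frequency = 0.220 × 0.140 = 0.03080.
Expected number = 0.03080 × 1831 = 56.39 ≈ 56.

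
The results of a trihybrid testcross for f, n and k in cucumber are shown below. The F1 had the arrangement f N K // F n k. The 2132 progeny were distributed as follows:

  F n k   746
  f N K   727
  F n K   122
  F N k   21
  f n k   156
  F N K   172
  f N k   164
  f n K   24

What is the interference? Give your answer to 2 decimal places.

The two rarest classes, f n K and F N k, are the double crossovers. Comparing them with the parentals, only the n allele has switched, so n is the middle locus and the order is f – n – k.
f–n: (328 + 45)/2132 = 0.1750; n–k: (286 + 45)/2132 = 0.1553.
Expected DCO frequency = 0.1750 × 0.1553 ≈ 0.02718; observed = 45/2132 ≈ 0.02111.
Coefficient of coincidence = 0.02111/0.02718 ≈ 0.78; interference = 1 − 0.78 = 0.22.

0.22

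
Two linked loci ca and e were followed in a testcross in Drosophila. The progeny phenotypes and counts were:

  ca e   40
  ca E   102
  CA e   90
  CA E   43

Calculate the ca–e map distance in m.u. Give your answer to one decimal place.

The two most frequent classes, CA e (90) and ca E (102), are the parental types, so the F1 was CA e / ca E.
The recombinant classes are CA E and ca e: 43 + 40 = 83.
Recombination frequency = 83/275 = 0.3018 ≈ 30.2%, i.e. 30.2 m.u.

30.2 m.u.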